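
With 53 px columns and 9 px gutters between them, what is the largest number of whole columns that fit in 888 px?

14 columns

Each extra column adds 53 + 9 = 62 px.
(888 + 9) / 62 = 14.47, so 14 columns fit.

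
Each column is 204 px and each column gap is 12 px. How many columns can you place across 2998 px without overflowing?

k columns need k·204 + (k−1)·12 = k·216 − 12.
k·216 − 12 ≤ 2998 → k ≤ 3010 / 216 ≈ 13.94, so k = 13.

13 columns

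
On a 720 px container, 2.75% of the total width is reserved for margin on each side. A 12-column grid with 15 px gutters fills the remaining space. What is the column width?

Margins: 2.75% × 720 = 19.8 px each, so content = 720 − 39.6 = 680.4 px.
Subtracting 11 gutters of 15 leaves 515.4 for 12 columns, so c = 42.95 px.

42.95 px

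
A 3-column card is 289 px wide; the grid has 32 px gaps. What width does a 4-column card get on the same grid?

396 px

Subtracting 2 gaps of 32 leaves 225 for 3 columns, so c = 75 px.
4-column span = 4·75 + 3·32 = 396 px.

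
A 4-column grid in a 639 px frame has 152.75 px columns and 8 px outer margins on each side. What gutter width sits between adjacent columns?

4 px

Content width = 639 − 2·8 = 623 px.
4·152.75 + 3g = 623 → 3g = 12 → g = 4 px.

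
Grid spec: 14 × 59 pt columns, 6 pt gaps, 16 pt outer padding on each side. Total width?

936 pt

Artboard = 2·16 + 14·59 + 13·6 = 32 + 826 + 78 = 936 pt.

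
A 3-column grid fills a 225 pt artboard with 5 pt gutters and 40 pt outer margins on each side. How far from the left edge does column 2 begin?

90 pt

Subtract both margins: 225 − 2·40 = 145 pt.
3 columns + 2 gutters: 3c + 2·5 = 145.
3c = 145 − 10 = 135, so c = 45 pt.
Before column 2: the margin + 1 column + 1 gutter.
Offset = 40 + 1·(45 + 5) = 40 + 50 = 90 pt.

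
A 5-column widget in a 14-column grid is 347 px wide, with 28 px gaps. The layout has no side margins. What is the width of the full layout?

1022 px

347 − 4·28 = 235; ÷5 gives c = 47 px.
Summing: 658 + 364 = 1022 px.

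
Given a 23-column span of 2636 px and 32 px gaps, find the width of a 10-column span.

1128 px

23c + 22·32 = 2636 → 23c = 1932 → c = 84 px.
Span of 10: 10·84 + 9·32 = 840 + 288 = 1128 px.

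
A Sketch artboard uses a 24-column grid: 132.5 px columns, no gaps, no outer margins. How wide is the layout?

Layout = 24·132.5 = 3180 = 3180 px.

3180 px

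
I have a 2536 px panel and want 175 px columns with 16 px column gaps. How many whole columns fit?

k columns need k·175 + (k−1)·16 = k·191 − 16.
k·191 − 16 ≤ 2536 → k ≤ 2552 / 191 ≈ 13.36, so k = 13.

13 columns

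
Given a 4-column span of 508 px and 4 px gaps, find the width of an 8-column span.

4 columns + 3 gaps: 4c + 3·4 = 508.
4c = 508 − 12 = 496, so c = 124 px.
Span of 8: 8·124 + 7·4 = 992 + 28 = 1020 px.

1020 px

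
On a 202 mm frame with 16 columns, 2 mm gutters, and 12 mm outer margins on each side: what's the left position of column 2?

23.25 mm

Subtract both margins: 202 − 2·12 = 178 mm.
Subtracting 15 gutters of 2 leaves 148 for 16 columns, so c = 9.25 mm.
Each column+gutter stride is 11.25 mm; 1 of them past the 12 mm margin is 12 + 11.25 = 23.25 mm.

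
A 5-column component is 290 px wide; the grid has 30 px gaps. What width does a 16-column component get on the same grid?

994 px

5c + 4·30 = 290 → 5c = 170 → c = 34 px.
16 columns plus 15 gaps: 544 + 450 = 994 px.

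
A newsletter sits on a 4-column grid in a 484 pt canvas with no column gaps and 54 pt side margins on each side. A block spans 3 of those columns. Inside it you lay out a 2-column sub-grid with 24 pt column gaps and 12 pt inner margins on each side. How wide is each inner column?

117 pt

Subtract both margins: 484 − 2·54 = 376 pt.
4c = 376 → c = 94 pt.
3-column span = 3·94 = 282 pt.
Inner content = 282 − 2·12 = 258 pt.
258 − 1·24 = 234; ÷2 gives d = 117 pt.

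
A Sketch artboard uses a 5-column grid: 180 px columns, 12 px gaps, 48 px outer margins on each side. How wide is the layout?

1044 px

Adding margins, columns and gutters: 96 + 900 + 48 = 1044 px.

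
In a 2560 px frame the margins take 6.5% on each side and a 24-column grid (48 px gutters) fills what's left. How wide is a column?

Each margin = 6.5% of 2560 = 166.4 px; content = 2560 − 2·166.4 = 2227.2 px.
24 columns + 23 gutters: 24c + 23·48 = 2227.2.
24c = 2227.2 − 1104 = 1123.2, so c = 46.8 px.

46.8 px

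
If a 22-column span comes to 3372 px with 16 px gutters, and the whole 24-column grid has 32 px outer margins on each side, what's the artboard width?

Subtracting 21 gutters of 16 leaves 3036 for 22 columns, so c = 138 px.
Total width: 2·32 + 24·138 + 23·16 = 3744 px.

3744 px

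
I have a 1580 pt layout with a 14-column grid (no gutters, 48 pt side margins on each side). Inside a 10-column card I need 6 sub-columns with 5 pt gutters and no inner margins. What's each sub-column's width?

172.5 pt

Subtract both margins: 1580 − 2·48 = 1484 pt.
14c = 1484 → c = 106 pt.
10-column span = 10·106 = 1060 pt.
Subtracting 5 gutters of 5 leaves 1035 for 6 columns, so d = 172.5 pt.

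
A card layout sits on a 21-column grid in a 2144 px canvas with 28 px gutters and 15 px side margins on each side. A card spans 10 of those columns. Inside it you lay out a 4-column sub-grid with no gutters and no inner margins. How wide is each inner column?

Subtract both margins: 2144 − 2·15 = 2114 px.
2114 − 20·28 = 1554; ÷21 gives c = 74 px.
10 columns plus 9 gutters: 740 + 252 = 992 px.
With no gutters, each column is 992/4 = 248 px.

248 px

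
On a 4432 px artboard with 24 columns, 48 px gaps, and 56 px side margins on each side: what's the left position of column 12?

2058 px

Inside the margins: 4432 − 112 = 4320 px.
Subtracting 23 gaps of 48 leaves 3216 for 24 columns, so c = 134 px.
Each column+gutter stride is 182 px; 11 of them past the 56 px margin is 56 + 2002 = 2058 px.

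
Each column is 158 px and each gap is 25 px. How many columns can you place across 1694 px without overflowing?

9 columns

k columns need k·158 + (k−1)·25 = k·183 − 25.
k·183 − 25 ≤ 1694 → k ≤ 1719 / 183 ≈ 9.39, so k = 9.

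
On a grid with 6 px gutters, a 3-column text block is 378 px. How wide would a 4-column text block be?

3c + 2·6 = 378 → 3c = 366 → c = 122 px.
Span of 4: 4·122 + 3·6 = 488 + 18 = 506 px.

506 px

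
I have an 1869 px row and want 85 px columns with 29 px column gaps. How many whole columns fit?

16 columns

k columns need k·85 + (k−1)·29 = k·114 − 29.
k·114 − 29 ≤ 1869 → k ≤ 1898 / 114 ≈ 16.65, so k = 16.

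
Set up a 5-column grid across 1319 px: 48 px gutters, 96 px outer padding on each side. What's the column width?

187 px

Subtract both margins: 1319 − 2·96 = 1127 px.
1127 − 4·48 = 935; ÷5 gives c = 187 px.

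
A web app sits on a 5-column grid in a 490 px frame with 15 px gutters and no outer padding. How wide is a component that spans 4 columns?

389 px

5 columns + 4 gutters: 5c + 4·15 = 490.
5c = 490 − 60 = 430, so c = 86 px.
Span of 4: 4·86 + 3·15 = 344 + 45 = 389 px.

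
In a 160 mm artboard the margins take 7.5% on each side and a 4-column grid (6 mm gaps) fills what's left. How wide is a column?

160 × (1 − 2·7.5%) = 160 × 85% = 136 mm for the columns.
4c + 3·6 = 136 → 4c = 118 → c = 29.5 mm.

29.5 mm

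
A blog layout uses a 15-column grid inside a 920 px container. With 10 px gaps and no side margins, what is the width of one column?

Subtracting 14 gaps of 10 leaves 780 for 15 columns, so c = 52 px.

52 px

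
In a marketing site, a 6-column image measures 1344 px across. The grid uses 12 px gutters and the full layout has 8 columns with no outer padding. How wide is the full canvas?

6c + 5·12 = 1344 → 6c = 1284 → c = 214 px.
Canvas = 8·214 + 7·12 = 1712 + 84 = 1796 px.

1796 px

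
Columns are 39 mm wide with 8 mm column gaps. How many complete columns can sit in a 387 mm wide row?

8 columns

8 columns: 8·39 + 7·8 = 368 mm ≤ 387.
9 columns: 415 mm > 387. So 8.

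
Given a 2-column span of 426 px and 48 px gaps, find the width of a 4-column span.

900 px

2 columns + 1 gap: 2c + 1·48 = 426.
2c = 426 − 48 = 378, so c = 189 px.
4 columns plus 3 gaps: 756 + 144 = 900 px.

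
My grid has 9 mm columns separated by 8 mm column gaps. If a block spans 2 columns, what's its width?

2 columns plus 1 column gap: 18 + 8 = 26 mm.

26 mm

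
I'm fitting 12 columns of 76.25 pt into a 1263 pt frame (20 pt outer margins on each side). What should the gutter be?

28 pt

Inside the margins: 1263 − 40 = 1223 pt.
Columns use 915 pt, leaving 308 pt across 11 gutters = 28 pt each.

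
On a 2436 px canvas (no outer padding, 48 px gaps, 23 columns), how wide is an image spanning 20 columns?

2112 px

23c + 22·48 = 2436 → 23c = 1380 → c = 60 px.
Span of 20: 20·60 + 19·48 = 1200 + 912 = 2112 px.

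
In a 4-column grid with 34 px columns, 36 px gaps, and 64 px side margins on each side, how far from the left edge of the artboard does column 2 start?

134 px

Each column+gutter stride is 70 px; 1 of them past the 64 px margin is 64 + 70 = 134 px.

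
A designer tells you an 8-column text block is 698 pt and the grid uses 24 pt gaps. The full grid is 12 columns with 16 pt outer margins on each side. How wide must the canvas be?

1091 pt

698 − 7·24 = 530; ÷8 gives c = 66.25 pt.
Adding margins, columns and gutters: 32 + 795 + 264 = 1091 pt.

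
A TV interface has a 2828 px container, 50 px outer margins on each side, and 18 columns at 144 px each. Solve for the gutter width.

Take off 100 px of margins, leaving 2728 px.
Columns use 2592 px, leaving 136 px across 17 gutters = 8 px each.

8 px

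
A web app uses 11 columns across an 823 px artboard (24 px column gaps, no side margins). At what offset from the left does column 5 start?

11 columns + 10 column gaps: 11c + 10·24 = 823.
11c = 823 − 240 = 583, so c = 53 px.
No margin, so column 5 starts at 4·(column + gutter) = 4·77 = 308 px.

308 px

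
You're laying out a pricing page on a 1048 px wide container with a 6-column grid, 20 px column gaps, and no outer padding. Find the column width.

158 px

1048 − 5·20 = 948; ÷6 gives c = 158 px.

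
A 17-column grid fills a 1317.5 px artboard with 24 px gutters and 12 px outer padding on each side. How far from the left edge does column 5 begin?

Content = 1317.5 − 2·12 = 1293.5 px.
17 columns + 16 gutters: 17c + 16·24 = 1293.5.
17c = 1293.5 − 384 = 909.5, so c = 53.5 px.
Column 5 starts at margin + 4·(column + gutter) = 12 + 4·77.5 = 322 px.

322 px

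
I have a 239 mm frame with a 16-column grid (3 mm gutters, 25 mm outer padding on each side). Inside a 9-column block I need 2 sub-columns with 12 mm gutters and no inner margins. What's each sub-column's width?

Inside the margins: 239 − 50 = 189 mm.
16c + 15·3 = 189 → 16c = 144 → c = 9 mm.
Span of 9: 9·9 + 8·3 = 81 + 24 = 105 mm.
105 − 1·12 = 93; ÷2 gives d = 46.5 mm.

46.5 mm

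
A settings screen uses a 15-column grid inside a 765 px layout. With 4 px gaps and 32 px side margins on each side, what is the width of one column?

43 px

Inside the margins: 765 − 64 = 701 px.
15c + 14·4 = 701 → 15c = 645 → c = 43 px.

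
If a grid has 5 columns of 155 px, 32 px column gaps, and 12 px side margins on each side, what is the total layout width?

Total width: 2·12 + 5·155 + 4·32 = 927 px.

927 px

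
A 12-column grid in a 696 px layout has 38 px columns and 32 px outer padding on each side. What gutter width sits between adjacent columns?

16 px

Take off 64 px of margins, leaving 632 px.
Columns use 456 px, leaving 176 px across 11 gutters = 16 px each.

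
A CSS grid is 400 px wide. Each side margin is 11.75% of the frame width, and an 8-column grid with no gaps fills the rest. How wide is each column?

38.25 px

Margins: 11.75% × 400 = 47 px each, so content = 400 − 94 = 306 px.
With no gaps, each column is 306/8 = 38.25 px.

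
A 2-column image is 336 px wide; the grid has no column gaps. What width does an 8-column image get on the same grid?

1344 px

336 / 2 = 168 px per column.
With no column gaps, 8 columns span 8·168 = 1344 px.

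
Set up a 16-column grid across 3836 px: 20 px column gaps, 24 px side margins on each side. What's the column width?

Take off 48 px of margins, leaving 3788 px.
16 columns + 15 column gaps: 16c + 15·20 = 3788.
16c = 3788 − 300 = 3488, so c = 218 px.

218 px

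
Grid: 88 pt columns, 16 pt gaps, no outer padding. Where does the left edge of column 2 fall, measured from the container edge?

104 pt

Each column+gutter stride is 104 pt; with no margin, 1 of them is 104 pt.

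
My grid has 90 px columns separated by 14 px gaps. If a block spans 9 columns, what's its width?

922 px

9 columns plus 8 gaps: 810 + 112 = 922 px.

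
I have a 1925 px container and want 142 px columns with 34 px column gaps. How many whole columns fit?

11 columns: 11·142 + 10·34 = 1902 px ≤ 1925.
12 columns: 2078 px > 1925. So 11.

11 columns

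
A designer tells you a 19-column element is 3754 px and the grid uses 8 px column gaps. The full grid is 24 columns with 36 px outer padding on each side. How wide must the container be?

19c + 18·8 = 3754 → 19c = 3610 → c = 190 px.
Container = 2·36 + 24·190 + 23·8 = 72 + 4560 + 184 = 4816 px.

4816 px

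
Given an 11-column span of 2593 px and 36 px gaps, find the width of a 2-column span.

442 px

Subtracting 10 gaps of 36 leaves 2233 for 11 columns, so c = 203 px.
2 columns plus 1 gap: 406 + 36 = 442 px.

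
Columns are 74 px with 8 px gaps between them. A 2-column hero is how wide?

156 px

2-column span = 2·74 + 1·8 = 156 px.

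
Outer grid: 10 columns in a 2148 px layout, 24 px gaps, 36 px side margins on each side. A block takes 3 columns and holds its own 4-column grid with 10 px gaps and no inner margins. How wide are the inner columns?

Subtract both margins: 2148 − 2·36 = 2076 px.
10c + 9·24 = 2076 → 10c = 1860 → c = 186 px.
3 columns plus 2 gaps: 558 + 48 = 606 px.
4d + 3·10 = 606 → 4d = 576 → d = 144 px.

144 px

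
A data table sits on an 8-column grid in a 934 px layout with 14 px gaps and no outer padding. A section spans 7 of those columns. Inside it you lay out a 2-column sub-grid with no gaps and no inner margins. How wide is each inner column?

407.75 px

8c + 7·14 = 934 → 8c = 836 → c = 104.5 px.
7 columns plus 6 gaps: 731.5 + 84 = 815.5 px.
815.5 / 2 = 407.75 px per column.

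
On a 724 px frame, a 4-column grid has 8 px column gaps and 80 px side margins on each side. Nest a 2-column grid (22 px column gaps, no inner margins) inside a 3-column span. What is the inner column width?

Inside the margins: 724 − 160 = 564 px.
Subtracting 3 column gaps of 8 leaves 540 for 4 columns, so c = 135 px.
Span of 3: 3·135 + 2·8 = 405 + 16 = 421 px.
2d + 1·22 = 421 → 2d = 399 → d = 199.5 px.

199.5 px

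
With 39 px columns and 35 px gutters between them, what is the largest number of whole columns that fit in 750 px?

10 columns

k columns need k·39 + (k−1)·35 = k·74 − 35.
k·74 − 35 ≤ 750 → k ≤ 785 / 74 ≈ 10.61, so k = 10.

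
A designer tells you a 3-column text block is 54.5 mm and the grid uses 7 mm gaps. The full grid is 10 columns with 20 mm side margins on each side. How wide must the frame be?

54.5 − 2·7 = 40.5; ÷3 gives c = 13.5 mm.
Total width: 2·20 + 10·13.5 + 9·7 = 238 mm.

238 mm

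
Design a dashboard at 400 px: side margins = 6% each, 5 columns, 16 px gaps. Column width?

57.6 px

Each margin = 6% of 400 = 24 px; content = 400 − 2·24 = 352 px.
5c + 4·16 = 352 → 5c = 288 → c = 57.6 px.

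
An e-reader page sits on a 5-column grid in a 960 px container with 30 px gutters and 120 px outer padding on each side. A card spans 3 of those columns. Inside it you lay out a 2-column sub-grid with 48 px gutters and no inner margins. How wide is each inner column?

Take off 240 px of margins, leaving 720 px.
720 − 4·30 = 600; ÷5 gives c = 120 px.
3-column span = 3·120 + 2·30 = 420 px.
Subtracting 1 gutter of 48 leaves 372 for 2 columns, so d = 186 px.

186 px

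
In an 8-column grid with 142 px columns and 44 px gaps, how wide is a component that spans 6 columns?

1072 px

Span of 6: 6·142 + 5·44 = 852 + 220 = 1072 px.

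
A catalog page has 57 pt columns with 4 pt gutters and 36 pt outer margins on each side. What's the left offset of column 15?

890 pt

Each column+gutter stride is 61 pt; 14 of them past the 36 pt margin is 36 + 854 = 890 pt.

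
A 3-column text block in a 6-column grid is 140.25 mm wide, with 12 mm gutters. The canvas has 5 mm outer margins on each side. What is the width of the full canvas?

Subtracting 2 gutters of 12 leaves 116.25 for 3 columns, so c = 38.75 mm.
Canvas = 2·5 + 6·38.75 + 5·12 = 10 + 232.5 + 60 = 302.5 mm.

302.5 mm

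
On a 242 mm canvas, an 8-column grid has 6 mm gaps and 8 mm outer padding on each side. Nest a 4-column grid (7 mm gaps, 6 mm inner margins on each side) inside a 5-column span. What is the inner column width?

26.5 mm

Inside the margins: 242 − 16 = 226 mm.
Subtracting 7 gaps of 6 leaves 184 for 8 columns, so c = 23 mm.
Span of 5: 5·23 + 4·6 = 115 + 24 = 139 mm.
Inner content = 139 − 2·6 = 127 mm.
Subtracting 3 gaps of 7 leaves 106 for 4 columns, so d = 26.5 mm.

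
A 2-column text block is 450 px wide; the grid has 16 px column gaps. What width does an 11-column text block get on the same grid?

2547 px

2c + 1·16 = 450 → 2c = 434 → c = 217 px.
Span of 11: 11·217 + 10·16 = 2387 + 160 = 2547 px.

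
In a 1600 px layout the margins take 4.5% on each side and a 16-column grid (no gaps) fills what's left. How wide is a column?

91 px

1600 × (1 − 2·4.5%) = 1600 × 91% = 1456 px for the columns.
16c = 1456 → c = 91 px.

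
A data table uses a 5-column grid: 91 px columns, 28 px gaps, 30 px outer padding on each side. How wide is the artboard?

Artboard = 2·30 + 5·91 + 4·28 = 60 + 455 + 112 = 627 px.

627 px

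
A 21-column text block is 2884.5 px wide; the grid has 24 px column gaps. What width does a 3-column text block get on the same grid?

391.5 px

Subtracting 20 column gaps of 24 leaves 2404.5 for 21 columns, so c = 114.5 px.
3 columns plus 2 column gaps: 343.5 + 48 = 391.5 px.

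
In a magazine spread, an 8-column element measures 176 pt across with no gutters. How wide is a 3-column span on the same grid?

176 / 8 = 22 pt per column.
With no gutters, 3 columns span 3·22 = 66 pt.

66 pt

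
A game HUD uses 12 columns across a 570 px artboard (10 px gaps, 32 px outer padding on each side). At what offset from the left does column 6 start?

247 px

Take off 64 px of margins, leaving 506 px.
12 columns + 11 gaps: 12c + 11·10 = 506.
12c = 506 − 110 = 396, so c = 33 px.
Column 6 starts at margin + 5·(column + gutter) = 32 + 5·43 = 247 px.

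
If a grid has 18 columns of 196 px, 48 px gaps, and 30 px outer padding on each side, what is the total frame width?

4404 px

Frame = 2·30 + 18·196 + 17·48 = 60 + 3528 + 816 = 4404 px.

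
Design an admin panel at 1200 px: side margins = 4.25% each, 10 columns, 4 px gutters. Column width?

106.2 px

Margins: 4.25% × 1200 = 51 px each, so content = 1200 − 102 = 1098 px.
10c + 9·4 = 1098 → 10c = 1062 → c = 106.2 px.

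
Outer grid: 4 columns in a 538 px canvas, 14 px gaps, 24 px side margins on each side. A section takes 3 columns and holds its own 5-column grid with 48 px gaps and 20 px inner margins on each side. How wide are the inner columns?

Take off 48 px of margins, leaving 490 px.
4c + 3·14 = 490 → 4c = 448 → c = 112 px.
3-column span = 3·112 + 2·14 = 364 px.
Inner content = 364 − 2·20 = 324 px.
Subtracting 4 gaps of 48 leaves 132 for 5 columns, so d = 26.4 px.

26.4 px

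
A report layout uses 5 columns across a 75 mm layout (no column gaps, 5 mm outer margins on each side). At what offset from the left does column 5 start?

57 mm

Inside the margins: 75 − 10 = 65 mm.
5c = 65 → c = 13 mm.
Each column+gutter stride is 13 mm; 4 of them past the 5 mm margin is 5 + 52 = 57 mm.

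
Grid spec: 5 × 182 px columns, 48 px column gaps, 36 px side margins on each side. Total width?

Layout = 2·36 + 5·182 + 4·48 = 72 + 910 + 192 = 1174 px.

1174 px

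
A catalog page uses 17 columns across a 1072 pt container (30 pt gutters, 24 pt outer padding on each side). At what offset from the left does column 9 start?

Subtract both margins: 1072 − 2·24 = 1024 pt.
17c + 16·30 = 1024 → 17c = 544 → c = 32 pt.
Before column 9: the margin + 8 columns + 8 gutters.
Offset = 24 + 8·(32 + 30) = 24 + 496 = 520 pt.

520 pt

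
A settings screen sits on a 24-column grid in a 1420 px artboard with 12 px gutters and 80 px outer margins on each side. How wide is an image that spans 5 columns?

253 px

Subtract both margins: 1420 − 2·80 = 1260 px.
1260 − 23·12 = 984; ÷24 gives c = 41 px.
5 columns plus 4 gutters: 205 + 48 = 253 px.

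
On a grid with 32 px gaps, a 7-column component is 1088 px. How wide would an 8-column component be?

7c + 6·32 = 1088 → 7c = 896 → c = 128 px.
8-column span = 8·128 + 7·32 = 1248 px.

1248 px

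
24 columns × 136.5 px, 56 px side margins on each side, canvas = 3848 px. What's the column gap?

20 px

Subtract both margins: 3848 − 2·56 = 3736 px.
24·136.5 + 23g = 3736 → 23g = 460 → g = 20 px.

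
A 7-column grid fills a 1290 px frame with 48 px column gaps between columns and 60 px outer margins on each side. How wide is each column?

126 px

Subtract both margins: 1290 − 2·60 = 1170 px.
7c + 6·48 = 1170 → 7c = 882 → c = 126 px.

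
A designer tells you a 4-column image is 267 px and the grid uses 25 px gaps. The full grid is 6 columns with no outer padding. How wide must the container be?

Subtracting 3 gaps of 25 leaves 192 for 4 columns, so c = 48 px.
Summing: 288 + 125 = 413 px.

413 px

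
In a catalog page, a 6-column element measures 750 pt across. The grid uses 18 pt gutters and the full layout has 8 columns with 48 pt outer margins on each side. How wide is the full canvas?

6 columns + 5 gutters: 6c + 5·18 = 750.
6c = 750 − 90 = 660, so c = 110 pt.
Canvas = 2·48 + 8·110 + 7·18 = 96 + 880 + 126 = 1102 pt.

1102 pt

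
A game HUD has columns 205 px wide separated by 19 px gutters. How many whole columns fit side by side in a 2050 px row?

k columns need k·205 + (k−1)·19 = k·224 − 19.
k·224 − 19 ≤ 2050 → k ≤ 2069 / 224 ≈ 9.24, so k = 9.

9 columns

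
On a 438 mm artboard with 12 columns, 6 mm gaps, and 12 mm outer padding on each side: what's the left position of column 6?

Content = 438 − 2·12 = 414 mm.
12 columns + 11 gaps: 12c + 11·6 = 414.
12c = 414 − 66 = 348, so c = 29 mm.
Column 6 starts at margin + 5·(column + gutter) = 12 + 5·35 = 187 mm.

187 mm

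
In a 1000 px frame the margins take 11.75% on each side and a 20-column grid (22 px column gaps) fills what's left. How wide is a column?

1000 × (1 − 2·11.75%) = 1000 × 76.5% = 765 px for the columns.
20 columns + 19 column gaps: 20c + 19·22 = 765.
20c = 765 − 418 = 347, so c = 17.35 px.

17.35 px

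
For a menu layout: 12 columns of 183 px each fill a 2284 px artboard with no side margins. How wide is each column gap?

12·183 + 11g = 2284 → 11g = 88 → g = 8 px.

8 px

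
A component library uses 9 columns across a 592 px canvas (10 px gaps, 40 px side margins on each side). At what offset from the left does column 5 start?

272 px

Take off 80 px of margins, leaving 512 px.
512 − 8·10 = 432; ÷9 gives c = 48 px.
Each column+gutter stride is 58 px; 4 of them past the 40 px margin is 40 + 232 = 272 px.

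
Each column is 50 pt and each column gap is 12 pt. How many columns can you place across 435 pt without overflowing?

7 columns: 7·50 + 6·12 = 422 pt ≤ 435.
8 columns: 484 pt > 435. So 7.

7 columns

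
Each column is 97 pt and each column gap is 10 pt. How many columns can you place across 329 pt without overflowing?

3 columns

Each extra column adds 97 + 10 = 107 pt.
(329 + 10) / 107 = 3.17, so 3 columns fit.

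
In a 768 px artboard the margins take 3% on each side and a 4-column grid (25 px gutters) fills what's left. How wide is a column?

768 × (1 − 2·3%) = 768 × 94% = 721.92 px for the columns.
721.92 − 3·25 = 646.92; ÷4 gives c = 161.73 px.

161.73 px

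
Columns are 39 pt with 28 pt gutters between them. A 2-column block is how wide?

106 pt

2-column span = 2·39 + 1·28 = 106 pt.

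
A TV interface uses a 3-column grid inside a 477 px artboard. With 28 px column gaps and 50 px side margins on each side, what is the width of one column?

107 px

Inside the margins: 477 − 100 = 377 px.
3 columns + 2 column gaps: 3c + 2·28 = 377.
3c = 377 − 56 = 321, so c = 107 px.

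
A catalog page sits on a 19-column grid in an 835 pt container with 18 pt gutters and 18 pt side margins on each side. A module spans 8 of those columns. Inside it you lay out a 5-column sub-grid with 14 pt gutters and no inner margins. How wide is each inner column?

Subtract both margins: 835 − 2·18 = 799 pt.
19 columns + 18 gutters: 19c + 18·18 = 799.
19c = 799 − 324 = 475, so c = 25 pt.
8-column span = 8·25 + 7·18 = 326 pt.
Subtracting 4 gutters of 14 leaves 270 for 5 columns, so d = 54 pt.

54 pt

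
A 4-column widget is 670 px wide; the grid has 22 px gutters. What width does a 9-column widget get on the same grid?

670 − 3·22 = 604; ÷4 gives c = 151 px.
Span of 9: 9·151 + 8·22 = 1359 + 176 = 1535 px.

1535 px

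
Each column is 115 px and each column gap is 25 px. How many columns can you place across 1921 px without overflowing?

k columns need k·115 + (k−1)·25 = k·140 − 25.
k·140 − 25 ≤ 1921 → k ≤ 1946 / 140 ≈ 13.90, so k = 13.

13 columns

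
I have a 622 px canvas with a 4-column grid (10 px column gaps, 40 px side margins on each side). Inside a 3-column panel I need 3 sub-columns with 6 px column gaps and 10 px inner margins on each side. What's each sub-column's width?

Subtract both margins: 622 − 2·40 = 542 px.
4c + 3·10 = 542 → 4c = 512 → c = 128 px.
3 columns plus 2 column gaps: 384 + 20 = 404 px.
Inner content = 404 − 2·10 = 384 px.
384 − 2·6 = 372; ÷3 gives d = 124 px.

124 px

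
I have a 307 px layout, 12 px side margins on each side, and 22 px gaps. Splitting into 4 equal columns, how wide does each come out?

Take off 24 px of margins, leaving 283 px.
283 − 3·22 = 217; ÷4 gives c = 54.25 px.

54.25 px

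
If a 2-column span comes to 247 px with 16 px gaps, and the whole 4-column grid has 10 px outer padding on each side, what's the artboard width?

530 px

2c + 1·16 = 247 → 2c = 231 → c = 115.5 px.
Artboard = 2·10 + 4·115.5 + 3·16 = 20 + 462 + 48 = 530 px.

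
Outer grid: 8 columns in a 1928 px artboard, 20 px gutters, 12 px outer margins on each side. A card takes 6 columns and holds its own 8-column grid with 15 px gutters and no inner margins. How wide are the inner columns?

Subtract both margins: 1928 − 2·12 = 1904 px.
8 columns + 7 gutters: 8c + 7·20 = 1904.
8c = 1904 − 140 = 1764, so c = 220.5 px.
Span of 6: 6·220.5 + 5·20 = 1323 + 100 = 1423 px.
8d + 7·15 = 1423 → 8d = 1318 → d = 164.75 px.

164.75 px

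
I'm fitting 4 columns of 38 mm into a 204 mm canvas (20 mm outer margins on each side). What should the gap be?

Subtract both margins: 204 − 2·20 = 164 mm.
4·38 + 3g = 164 → 3g = 12 → g = 4 mm.

4 mm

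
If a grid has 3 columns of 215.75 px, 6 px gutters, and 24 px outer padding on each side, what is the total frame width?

Frame = 2·24 + 3·215.75 + 2·6 = 48 + 647.25 + 12 = 707.25 px.

707.25 px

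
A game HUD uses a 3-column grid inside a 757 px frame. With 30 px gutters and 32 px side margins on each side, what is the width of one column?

211 px

Subtract both margins: 757 − 2·32 = 693 px.
693 − 2·30 = 633; ÷3 gives c = 211 px.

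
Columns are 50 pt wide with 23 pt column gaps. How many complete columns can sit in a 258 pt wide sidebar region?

3 columns

3 columns: 3·50 + 2·23 = 196 pt ≤ 258.
4 columns: 269 pt > 258. So 3.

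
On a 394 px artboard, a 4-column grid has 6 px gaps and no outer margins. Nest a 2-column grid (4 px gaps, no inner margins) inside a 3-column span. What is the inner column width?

145 px

Subtracting 3 gaps of 6 leaves 376 for 4 columns, so c = 94 px.
3 columns plus 2 gaps: 282 + 12 = 294 px.
Subtracting 1 gap of 4 leaves 290 for 2 columns, so d = 145 px.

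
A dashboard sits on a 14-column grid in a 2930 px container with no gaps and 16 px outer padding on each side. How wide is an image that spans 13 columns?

2691 px

Take off 32 px of margins, leaving 2898 px.
14c = 2898 → c = 207 px.
With no gaps, 13 columns span 13·207 = 2691 px.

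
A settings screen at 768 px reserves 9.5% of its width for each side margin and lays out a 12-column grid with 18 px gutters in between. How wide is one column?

Each margin = 9.5% of 768 = 72.96 px; content = 768 − 2·72.96 = 622.08 px.
12 columns + 11 gutters: 12c + 11·18 = 622.08.
12c = 622.08 − 198 = 424.08, so c = 35.34 px.

35.34 px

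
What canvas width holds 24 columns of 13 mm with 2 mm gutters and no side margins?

Summing: 312 + 46 = 358 mm.

358 mm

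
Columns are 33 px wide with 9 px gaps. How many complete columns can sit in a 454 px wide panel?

k columns need k·33 + (k−1)·9 = k·42 − 9.
k·42 − 9 ≤ 454 → k ≤ 463 / 42 ≈ 11.02, so k = 11.

11 columns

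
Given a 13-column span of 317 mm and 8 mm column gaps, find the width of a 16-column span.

392 mm

13c + 12·8 = 317 → 13c = 221 → c = 17 mm.
16-column span = 16·17 + 15·8 = 392 mm.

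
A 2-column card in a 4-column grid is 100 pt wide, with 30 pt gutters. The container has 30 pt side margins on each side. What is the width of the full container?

290 pt

Subtracting 1 gutter of 30 leaves 70 for 2 columns, so c = 35 pt.
Total width: 2·30 + 4·35 + 3·30 = 290 pt.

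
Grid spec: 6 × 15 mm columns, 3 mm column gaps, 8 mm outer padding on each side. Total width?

Artboard = 2·8 + 6·15 + 5·3 = 16 + 90 + 15 = 121 mm.

121 mm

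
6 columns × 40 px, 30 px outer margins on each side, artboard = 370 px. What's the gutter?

Take off 60 px of margins, leaving 310 px.
6 columns take 6·40 = 240 px; remaining 70 splits into 5 gutters.
g = 70 / 5 = 14 px.

14 px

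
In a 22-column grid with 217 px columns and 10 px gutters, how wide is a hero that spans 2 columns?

2-column span = 2·217 + 1·10 = 444 px.

444 px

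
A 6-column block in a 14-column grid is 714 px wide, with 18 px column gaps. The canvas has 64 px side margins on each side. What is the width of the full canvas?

6 columns + 5 column gaps: 6c + 5·18 = 714.
6c = 714 − 90 = 624, so c = 104 px.
Total width: 2·64 + 14·104 + 13·18 = 1818 px.

1818 px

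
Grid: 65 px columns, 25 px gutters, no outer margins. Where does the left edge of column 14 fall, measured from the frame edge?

Each column+gutter stride is 90 px; with no margin, 13 of them is 1170 px.

1170 px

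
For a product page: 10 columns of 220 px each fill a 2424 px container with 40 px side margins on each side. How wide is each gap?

Content width = 2424 − 2·40 = 2344 px.
10 columns take 10·220 = 2200 px; remaining 144 splits into 9 gaps.
g = 144 / 9 = 16 px.

16 px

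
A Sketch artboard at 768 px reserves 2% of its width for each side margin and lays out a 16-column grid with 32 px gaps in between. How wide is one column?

768 × (1 − 2·2%) = 768 × 96% = 737.28 px for the columns.
737.28 − 15·32 = 257.28; ÷16 gives c = 16.08 px.

16.08 px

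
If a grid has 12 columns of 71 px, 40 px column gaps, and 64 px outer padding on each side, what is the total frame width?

1420 px

Total width: 2·64 + 12·71 + 11·40 = 1420 px.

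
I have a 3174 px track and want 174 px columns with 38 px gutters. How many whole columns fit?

Each extra column adds 174 + 38 = 212 px.
(3174 + 38) / 212 = 15.15, so 15 columns fit.

15 columns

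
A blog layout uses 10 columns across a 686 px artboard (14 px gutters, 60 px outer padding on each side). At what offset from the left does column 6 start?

350 px

Inside the margins: 686 − 120 = 566 px.
10c + 9·14 = 566 → 10c = 440 → c = 44 px.
Each column+gutter stride is 58 px; 5 of them past the 60 px margin is 60 + 290 = 350 px.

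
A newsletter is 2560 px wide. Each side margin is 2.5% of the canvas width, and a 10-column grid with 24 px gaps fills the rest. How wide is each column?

Margins: 2.5% × 2560 = 64 px each, so content = 2560 − 128 = 2432 px.
10c + 9·24 = 2432 → 10c = 2216 → c = 221.6 px.

221.6 px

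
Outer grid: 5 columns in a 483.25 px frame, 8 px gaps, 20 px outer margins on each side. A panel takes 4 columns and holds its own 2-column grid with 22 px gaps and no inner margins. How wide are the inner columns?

165.5 px

Inside the margins: 483.25 − 40 = 443.25 px.
Subtracting 4 gaps of 8 leaves 411.25 for 5 columns, so c = 82.25 px.
4 columns plus 3 gaps: 329 + 24 = 353 px.
353 − 1·22 = 331; ÷2 gives d = 165.5 px.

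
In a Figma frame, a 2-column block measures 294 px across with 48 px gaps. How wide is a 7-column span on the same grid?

2 columns + 1 gap: 2c + 1·48 = 294.
2c = 294 − 48 = 246, so c = 123 px.
7 columns plus 6 gaps: 861 + 288 = 1149 px.

1149 px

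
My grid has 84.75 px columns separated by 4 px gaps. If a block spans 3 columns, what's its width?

3 columns plus 2 gaps: 254.25 + 8 = 262.25 px.

262.25 px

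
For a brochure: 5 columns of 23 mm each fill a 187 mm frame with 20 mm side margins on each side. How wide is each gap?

8 mm

Subtract both margins: 187 − 2·20 = 147 mm.
5 columns take 5·23 = 115 mm; remaining 32 splits into 4 gaps.
g = 32 / 4 = 8 mm.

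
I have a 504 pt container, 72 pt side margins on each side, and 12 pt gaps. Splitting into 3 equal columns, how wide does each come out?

Take off 144 pt of margins, leaving 360 pt.
3c + 2·12 = 360 → 3c = 336 → c = 112 pt.

112 pt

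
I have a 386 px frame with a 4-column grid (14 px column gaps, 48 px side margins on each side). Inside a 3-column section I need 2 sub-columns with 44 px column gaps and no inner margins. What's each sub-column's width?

85 px

Subtract both margins: 386 − 2·48 = 290 px.
290 − 3·14 = 248; ÷4 gives c = 62 px.
3-column span = 3·62 + 2·14 = 214 px.
Subtracting 1 column gap of 44 leaves 170 for 2 columns, so d = 85 px.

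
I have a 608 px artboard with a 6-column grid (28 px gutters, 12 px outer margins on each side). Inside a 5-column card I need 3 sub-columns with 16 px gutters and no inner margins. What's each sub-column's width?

150 px

Inside the margins: 608 − 24 = 584 px.
6 columns + 5 gutters: 6c + 5·28 = 584.
6c = 584 − 140 = 444, so c = 74 px.
5 columns plus 4 gutters: 370 + 112 = 482 px.
Subtracting 2 gutters of 16 leaves 450 for 3 columns, so d = 150 px.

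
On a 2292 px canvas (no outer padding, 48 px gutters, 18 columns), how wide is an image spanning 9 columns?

18 columns + 17 gutters: 18c + 17·48 = 2292.
18c = 2292 − 816 = 1476, so c = 82 px.
9 columns plus 8 gutters: 738 + 384 = 1122 px.

1122 px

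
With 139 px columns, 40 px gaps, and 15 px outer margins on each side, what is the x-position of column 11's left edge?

1805 px

Column 11 starts at margin + 10·(column + gutter) = 15 + 10·179 = 1805 px.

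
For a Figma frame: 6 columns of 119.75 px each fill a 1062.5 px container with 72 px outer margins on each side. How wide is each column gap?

Content width = 1062.5 − 2·72 = 918.5 px.
6 columns take 6·119.75 = 718.5 px; remaining 200 splits into 5 column gaps.
g = 200 / 5 = 40 px.

40 px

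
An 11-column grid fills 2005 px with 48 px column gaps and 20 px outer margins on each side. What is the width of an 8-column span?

1416 px

Content width = 2005 − 2·20 = 1965 px.
11 columns + 10 column gaps: 11c + 10·48 = 1965.
11c = 1965 − 480 = 1485, so c = 135 px.
8-column span = 8·135 + 7·48 = 1416 px.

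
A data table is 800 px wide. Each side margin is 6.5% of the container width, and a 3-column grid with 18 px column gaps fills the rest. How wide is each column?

Margins: 6.5% × 800 = 52 px each, so content = 800 − 104 = 696 px.
3c + 2·18 = 696 → 3c = 660 → c = 220 px.

220 px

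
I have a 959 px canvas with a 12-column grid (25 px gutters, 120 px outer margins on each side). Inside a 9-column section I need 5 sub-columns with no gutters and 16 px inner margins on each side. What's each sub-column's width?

100.2 px

Subtract both margins: 959 − 2·120 = 719 px.
Subtracting 11 gutters of 25 leaves 444 for 12 columns, so c = 37 px.
9-column span = 9·37 + 8·25 = 533 px.
Inner content = 533 − 2·16 = 501 px.
With no gutters, each column is 501/5 = 100.2 px.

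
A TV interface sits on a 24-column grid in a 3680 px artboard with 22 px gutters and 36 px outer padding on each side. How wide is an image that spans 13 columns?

1944.25 px

Content width = 3680 − 2·36 = 3608 px.
24c + 23·22 = 3608 → 24c = 3102 → c = 129.25 px.
Span of 13: 13·129.25 + 12·22 = 1680.25 + 264 = 1944.25 px.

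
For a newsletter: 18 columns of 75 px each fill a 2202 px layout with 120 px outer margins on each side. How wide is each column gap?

Inside the margins: 2202 − 240 = 1962 px.
Columns use 1350 px, leaving 612 px across 17 column gaps = 36 px each.

36 px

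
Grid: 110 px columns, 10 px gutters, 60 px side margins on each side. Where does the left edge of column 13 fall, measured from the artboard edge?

1500 px

Each column+gutter stride is 120 px; 12 of them past the 60 px margin is 60 + 1440 = 1500 px.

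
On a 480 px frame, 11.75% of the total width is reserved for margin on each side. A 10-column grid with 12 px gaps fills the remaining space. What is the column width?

25.92 px

480 × (1 − 2·11.75%) = 480 × 76.5% = 367.2 px for the columns.
367.2 − 9·12 = 259.2; ÷10 gives c = 25.92 px.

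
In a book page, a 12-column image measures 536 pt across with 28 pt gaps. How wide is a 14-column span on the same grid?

12c + 11·28 = 536 → 12c = 228 → c = 19 pt.
Span of 14: 14·19 + 13·28 = 266 + 364 = 630 pt.

630 pt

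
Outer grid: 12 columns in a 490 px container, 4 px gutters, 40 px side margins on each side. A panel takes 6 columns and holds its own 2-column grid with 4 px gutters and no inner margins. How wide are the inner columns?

99.5 px

Take off 80 px of margins, leaving 410 px.
Subtracting 11 gutters of 4 leaves 366 for 12 columns, so c = 30.5 px.
6 columns plus 5 gutters: 183 + 20 = 203 px.
203 − 1·4 = 199; ÷2 gives d = 99.5 px.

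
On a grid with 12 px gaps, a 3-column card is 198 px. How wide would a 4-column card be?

268 px

198 − 2·12 = 174; ÷3 gives c = 58 px.
4-column span = 4·58 + 3·12 = 268 px.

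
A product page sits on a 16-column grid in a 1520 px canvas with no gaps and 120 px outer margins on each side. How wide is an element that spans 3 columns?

Subtract both margins: 1520 − 2·120 = 1280 px.
16c = 1280 → c = 80 px.
3-column span = 3·80 = 240 px.

240 px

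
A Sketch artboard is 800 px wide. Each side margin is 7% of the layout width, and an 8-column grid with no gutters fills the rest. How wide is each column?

Margins: 7% × 800 = 56 px each, so content = 800 − 112 = 688 px.
688 / 8 = 86 px per column.

86 px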